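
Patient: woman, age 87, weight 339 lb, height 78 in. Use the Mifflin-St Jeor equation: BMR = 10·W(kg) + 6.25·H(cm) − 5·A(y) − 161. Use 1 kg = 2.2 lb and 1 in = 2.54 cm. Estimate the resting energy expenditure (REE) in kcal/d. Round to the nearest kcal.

Convert to metric: weight = 339 ÷ 2.2 = 154.0909 kg; height = 78 × 2.54 = 198.12 cm.
Mifflin-St Jeor (female): BMR = 10(154.0909) + 6.25(198.12) − 5(87) − 161 = 1540.9091 + 1238.25 − 435 − 161 = 2183.1591 kcal/day.

2183 kcal/d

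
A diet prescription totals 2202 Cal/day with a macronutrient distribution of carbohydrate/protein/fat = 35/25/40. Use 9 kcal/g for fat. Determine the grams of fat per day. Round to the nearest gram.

Fat energy = 40% × 2202 = 880.8 kcal.
At 9 kcal/g: 880.8 ÷ 9 = 97.8667 g.

98 g/day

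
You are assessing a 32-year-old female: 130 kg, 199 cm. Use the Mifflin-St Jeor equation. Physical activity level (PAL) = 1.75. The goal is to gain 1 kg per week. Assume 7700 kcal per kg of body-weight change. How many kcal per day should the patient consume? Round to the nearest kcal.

Mifflin-St Jeor (female): BMR = 10(130) + 6.25(199) − 5(32) − 161 = 1300 + 1243.75 − 160 − 161 = 2222.75 kcal/day.
TEE = 2222.75 × 1.75 = 3889.8125 kcal/day.
Required daily surplus = 1 × 7700 ÷ 7 = 1100 kcal/day.
Target intake = 3889.8125 + 1100 = 4989.8125 kcal/day.

4990 kcal per day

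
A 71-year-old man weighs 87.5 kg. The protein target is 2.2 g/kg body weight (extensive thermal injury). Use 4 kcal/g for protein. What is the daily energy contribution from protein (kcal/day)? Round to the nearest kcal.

Protein = 2.2 g/kg × 87.5 kg = 192.5 g/day.
Protein energy = 192.5 g × 4 kcal/g = 770 kcal/day.

770 kcal/day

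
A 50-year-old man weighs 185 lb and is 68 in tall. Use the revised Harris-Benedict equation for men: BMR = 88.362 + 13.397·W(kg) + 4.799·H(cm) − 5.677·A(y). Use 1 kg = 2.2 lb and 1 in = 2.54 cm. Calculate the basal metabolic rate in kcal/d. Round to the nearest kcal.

1760 kcal/d

Convert to metric: weight = 185 ÷ 2.2 = 84.0909 kg; height = 68 × 2.54 = 172.72 cm.
Harris-Benedict: BMR = 88.362 + 13.397(84.0909) + 4.799(172.72) − 5.677(50) = 1759.9612 kcal/day.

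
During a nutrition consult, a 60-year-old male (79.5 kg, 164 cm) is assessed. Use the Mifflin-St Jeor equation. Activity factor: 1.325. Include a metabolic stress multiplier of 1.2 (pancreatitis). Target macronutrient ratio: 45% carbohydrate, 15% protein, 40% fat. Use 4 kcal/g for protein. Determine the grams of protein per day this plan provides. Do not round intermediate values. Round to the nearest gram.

91 g/day

Mifflin-St Jeor (male): BMR = 10(79.5) + 6.25(164) − 5(60) + 5 = 795 + 1025 − 300 + 5 = 1525 kcal/day.
TEE = 1525 × 1.325 = 2020.625 kcal/day.
With stress factor 1.2: 2020.625 × 1.2 = 2424.75 kcal/day.
Protein energy = 15% × 2424.75 = 363.7125 kcal.
Protein = 363.7125 ÷ 4 kcal/g = 90.9281 g.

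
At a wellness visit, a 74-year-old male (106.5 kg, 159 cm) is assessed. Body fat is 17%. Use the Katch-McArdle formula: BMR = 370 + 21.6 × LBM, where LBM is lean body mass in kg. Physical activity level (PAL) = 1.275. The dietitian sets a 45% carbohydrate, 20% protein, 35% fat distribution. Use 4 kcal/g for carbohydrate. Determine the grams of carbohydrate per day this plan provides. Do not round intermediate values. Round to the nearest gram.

LBM = 106.5 × (1 − 0.17) = 88.395 kg. Katch-McArdle: BMR = 370 + 21.6 × 88.395 = 2279.332 kcal/day.
TEE = 2279.332 × 1.275 = 2906.1483 kcal/day.
Carbohydrate energy = 45% × 2906.1483 = 1307.7667 kcal.
Carbohydrate = 1307.7667 ÷ 4 kcal/g = 326.9417 g.

327 g/day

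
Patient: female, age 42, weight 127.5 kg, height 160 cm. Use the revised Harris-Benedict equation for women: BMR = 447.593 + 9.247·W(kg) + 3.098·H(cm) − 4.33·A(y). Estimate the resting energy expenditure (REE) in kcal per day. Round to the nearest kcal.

Harris-Benedict: BMR = 447.593 + 9.247(127.5) + 3.098(160) − 4.33(42) = 1940.4055 kcal/day.

1940 kcal per day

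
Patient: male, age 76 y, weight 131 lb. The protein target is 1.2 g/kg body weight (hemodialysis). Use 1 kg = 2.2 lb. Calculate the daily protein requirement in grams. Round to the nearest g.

71 g/day

Weight in kg = 131 ÷ 2.2 = 59.5455 kg.
Protein = 1.2 g/kg × 59.5455 kg = 71.4545 g/day.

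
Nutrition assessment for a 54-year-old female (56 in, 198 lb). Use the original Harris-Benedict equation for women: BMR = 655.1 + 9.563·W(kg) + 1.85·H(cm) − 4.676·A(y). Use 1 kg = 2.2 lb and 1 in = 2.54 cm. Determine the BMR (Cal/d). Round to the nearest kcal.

1526 Cal/d

Convert to metric: weight = 198 ÷ 2.2 = 90 kg; height = 56 × 2.54 = 142.24 cm.
Harris-Benedict: BMR = 655.1 + 9.563(90) + 1.85(142.24) − 4.676(54) = 1526.41 kcal/day.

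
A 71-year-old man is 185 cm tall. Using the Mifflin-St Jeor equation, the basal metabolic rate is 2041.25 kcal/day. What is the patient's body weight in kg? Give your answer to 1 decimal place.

2041.25 = 10·W + 6.25(185) − 5(71) + 5
10·W = 2041.25 − 806.25 = 1235, so W = 123.5 kg.

123.5 kg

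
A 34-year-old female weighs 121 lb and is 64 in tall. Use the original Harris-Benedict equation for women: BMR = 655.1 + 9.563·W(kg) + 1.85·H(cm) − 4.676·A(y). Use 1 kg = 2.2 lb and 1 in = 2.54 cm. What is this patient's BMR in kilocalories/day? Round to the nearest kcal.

1323 kilocalories/day

Convert to metric: weight = 121 ÷ 2.2 = 55 kg; height = 64 × 2.54 = 162.56 cm.
Harris-Benedict: BMR = 655.1 + 9.563(55) + 1.85(162.56) − 4.676(34) = 1322.817 kcal/day.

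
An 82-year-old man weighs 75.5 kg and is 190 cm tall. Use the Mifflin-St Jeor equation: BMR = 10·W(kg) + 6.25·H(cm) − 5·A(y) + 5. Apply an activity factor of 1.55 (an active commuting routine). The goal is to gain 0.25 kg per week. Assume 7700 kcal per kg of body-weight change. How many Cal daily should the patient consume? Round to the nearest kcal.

2658 Cal daily

Mifflin-St Jeor (male): BMR = 10(75.5) + 6.25(190) − 5(82) + 5 = 755 + 1187.5 − 410 + 5 = 1537.5 kcal/day.
TEE = 1537.5 × 1.55 = 2383.125 kcal/day.
Required daily surplus = 0.25 × 7700 ÷ 7 = 275 kcal/day.
Target intake = 2383.125 + 275 = 2658.125 kcal/day.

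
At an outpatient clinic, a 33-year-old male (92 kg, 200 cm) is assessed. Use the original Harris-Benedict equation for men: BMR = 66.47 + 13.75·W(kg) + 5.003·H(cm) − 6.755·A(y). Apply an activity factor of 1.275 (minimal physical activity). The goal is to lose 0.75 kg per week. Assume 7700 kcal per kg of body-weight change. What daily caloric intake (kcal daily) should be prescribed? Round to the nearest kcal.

Harris-Benedict: BMR = 66.47 + 13.75(92) + 5.003(200) − 6.755(33) = 2109.155 kcal/day.
TEE = 2109.155 × 1.275 = 2689.1726 kcal/day.
Required daily deficit = 0.75 × 7700 ÷ 7 = 825 kcal/day.
Target intake = 2689.1726 − 825 = 1864.1726 kcal/day.

1864 kcal daily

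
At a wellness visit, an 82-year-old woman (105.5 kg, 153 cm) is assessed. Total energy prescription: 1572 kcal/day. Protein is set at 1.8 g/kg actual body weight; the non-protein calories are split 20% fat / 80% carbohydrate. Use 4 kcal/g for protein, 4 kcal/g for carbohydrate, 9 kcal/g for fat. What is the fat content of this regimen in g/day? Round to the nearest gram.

18 g/day

Protein = 1.8 × 105.5 = 189.9 g → 189.9 × 4 = 759.6 kcal.
Non-protein calories = 1572 − 759.6 = 812.4 kcal.
Fat: 20% × 812.4 = 162.48 kcal; carbohydrate: 649.92 kcal.
Fat: 162.48 kcal ÷ 9 kcal/g = 18.0533 g.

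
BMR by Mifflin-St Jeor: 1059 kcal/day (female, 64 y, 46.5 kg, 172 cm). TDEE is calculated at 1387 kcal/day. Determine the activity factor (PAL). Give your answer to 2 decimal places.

1.31

Activity factor = TEE ÷ BMR = 1387 ÷ 1059 = 1.31.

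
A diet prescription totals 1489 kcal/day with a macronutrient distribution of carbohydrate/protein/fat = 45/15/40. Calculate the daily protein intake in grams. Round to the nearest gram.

Protein energy = 15% × 1489 = 223.35 kcal.
At 4 kcal/g: 223.35 ÷ 4 = 55.8375 g.

56 g/day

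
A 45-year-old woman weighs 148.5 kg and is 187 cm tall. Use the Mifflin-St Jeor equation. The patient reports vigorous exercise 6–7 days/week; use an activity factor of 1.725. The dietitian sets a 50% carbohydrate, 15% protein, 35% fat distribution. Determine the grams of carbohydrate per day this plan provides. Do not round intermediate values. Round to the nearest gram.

Mifflin-St Jeor (female): BMR = 10(148.5) + 6.25(187) − 5(45) − 161 = 1485 + 1168.75 − 225 − 161 = 2267.75 kcal/day.
TEE = 2267.75 × 1.725 = 3911.8688 kcal/day.
Carbohydrate energy = 50% × 3911.8688 = 1955.9344 kcal.
Carbohydrate = 1955.9344 ÷ 4 kcal/g = 488.9836 g.

489 g/day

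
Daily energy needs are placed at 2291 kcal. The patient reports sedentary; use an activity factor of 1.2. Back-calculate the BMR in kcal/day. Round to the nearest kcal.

1909 kcal/day

BMR = TEE ÷ activity factor = 2291 ÷ 1.2 = 1909.1667 kcal/day.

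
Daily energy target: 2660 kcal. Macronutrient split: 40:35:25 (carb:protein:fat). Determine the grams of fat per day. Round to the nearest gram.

Fat energy = 25% × 2660 = 665 kcal.
At 9 kcal/g: 665 ÷ 9 = 73.8889 g.

74 g/day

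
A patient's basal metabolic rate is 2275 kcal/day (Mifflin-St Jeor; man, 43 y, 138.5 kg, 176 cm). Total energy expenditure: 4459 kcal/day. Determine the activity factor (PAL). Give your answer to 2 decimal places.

Activity factor = TEE ÷ BMR = 4459 ÷ 2275 = 1.96.

1.96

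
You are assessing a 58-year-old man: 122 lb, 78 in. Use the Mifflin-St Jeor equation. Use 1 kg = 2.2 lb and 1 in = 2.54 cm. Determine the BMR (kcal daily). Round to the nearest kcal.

Convert to metric: weight = 122 ÷ 2.2 = 55.4545 kg; height = 78 × 2.54 = 198.12 cm.
Mifflin-St Jeor (male): BMR = 10(55.4545) + 6.25(198.12) − 5(58) + 5 = 554.5455 + 1238.25 − 290 + 5 = 1507.7955 kcal/day.

1508 kcal daily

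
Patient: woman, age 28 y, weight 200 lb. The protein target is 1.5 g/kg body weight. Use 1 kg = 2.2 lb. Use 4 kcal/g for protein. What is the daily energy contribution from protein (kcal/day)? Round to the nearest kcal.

Weight in kg = 200 ÷ 2.2 = 90.9091 kg.
Protein = 1.5 g/kg × 90.9091 kg = 136.3636 g/day.
Protein energy = 136.3636 g × 4 kcal/g = 545.4545 kcal/day.

545 kcal/day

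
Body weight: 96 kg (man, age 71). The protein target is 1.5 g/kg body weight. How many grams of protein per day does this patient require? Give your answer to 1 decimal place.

Protein = 1.5 g/kg × 96 kg = 144 g/day.

144.0 g/day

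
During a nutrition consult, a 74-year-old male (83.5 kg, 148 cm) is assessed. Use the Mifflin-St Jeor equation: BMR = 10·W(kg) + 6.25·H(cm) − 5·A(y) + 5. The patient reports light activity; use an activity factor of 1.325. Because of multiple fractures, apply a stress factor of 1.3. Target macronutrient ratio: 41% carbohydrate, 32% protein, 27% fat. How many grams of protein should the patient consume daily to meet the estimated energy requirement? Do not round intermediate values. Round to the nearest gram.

192 g/day

Mifflin-St Jeor (male): BMR = 10(83.5) + 6.25(148) − 5(74) + 5 = 835 + 925 − 370 + 5 = 1395 kcal/day.
TEE = 1395 × 1.325 = 1848.375 kcal/day.
With stress factor 1.3: 1848.375 × 1.3 = 2402.8875 kcal/day.
Protein energy = 32% × 2402.8875 = 768.924 kcal.
Protein = 768.924 ÷ 4 kcal/g = 192.231 g.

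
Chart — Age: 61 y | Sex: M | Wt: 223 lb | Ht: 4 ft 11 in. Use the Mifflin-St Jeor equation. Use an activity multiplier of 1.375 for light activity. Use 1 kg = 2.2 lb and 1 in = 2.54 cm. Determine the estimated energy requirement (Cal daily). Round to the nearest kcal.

Convert to metric: weight = 223 ÷ 2.2 = 101.3636 kg; height = (4×12 + 11) × 2.54 = 59 × 2.54 = 149.86 cm.
Mifflin-St Jeor (male): BMR = 10(101.3636) + 6.25(149.86) − 5(61) + 5 = 1013.6364 + 936.625 − 305 + 5 = 1650.2614 kcal/day.
TEE = BMR × activity factor = 1650.2614 × 1.375 = 2269.1094 kcal/day.

2269 Cal daily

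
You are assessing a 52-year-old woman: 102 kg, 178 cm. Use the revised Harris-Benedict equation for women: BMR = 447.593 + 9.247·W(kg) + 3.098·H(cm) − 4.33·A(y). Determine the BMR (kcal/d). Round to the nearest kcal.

1717 kcal/d

Harris-Benedict: BMR = 447.593 + 9.247(102) + 3.098(178) − 4.33(52) = 1717.071 kcal/day.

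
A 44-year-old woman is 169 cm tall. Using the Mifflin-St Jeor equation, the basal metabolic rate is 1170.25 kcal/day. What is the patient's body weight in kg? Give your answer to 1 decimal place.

1170.25 = 10·W + 6.25(169) − 5(44) − 161
10·W = 1170.25 − 675.25 = 495, so W = 49.5 kg.

49.5 kg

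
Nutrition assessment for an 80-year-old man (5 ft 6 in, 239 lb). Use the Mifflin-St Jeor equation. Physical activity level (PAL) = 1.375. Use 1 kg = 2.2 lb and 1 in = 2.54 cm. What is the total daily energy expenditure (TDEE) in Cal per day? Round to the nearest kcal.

Convert to metric: weight = 239 ÷ 2.2 = 108.6364 kg; height = (5×12 + 6) × 2.54 = 66 × 2.54 = 167.64 cm.
Mifflin-St Jeor (male): BMR = 10(108.6364) + 6.25(167.64) − 5(80) + 5 = 1086.3636 + 1047.75 − 400 + 5 = 1739.1136 kcal/day.
TEE = BMR × activity factor = 1739.1136 × 1.375 = 2391.2813 kcal/day.

2391 Cal per day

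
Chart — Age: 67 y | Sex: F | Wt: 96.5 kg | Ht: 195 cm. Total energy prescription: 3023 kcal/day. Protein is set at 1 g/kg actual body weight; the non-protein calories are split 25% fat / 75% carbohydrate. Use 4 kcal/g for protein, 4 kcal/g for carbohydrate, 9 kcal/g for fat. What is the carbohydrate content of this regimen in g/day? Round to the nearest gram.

Protein = 1 × 96.5 = 96.5 g → 96.5 × 4 = 386 kcal.
Non-protein calories = 3023 − 386 = 2637 kcal.
Fat: 25% × 2637 = 659.25 kcal; carbohydrate: 1977.75 kcal.
Carbohydrate: 1977.75 kcal ÷ 4 kcal/g = 494.4375 g.

494 g/day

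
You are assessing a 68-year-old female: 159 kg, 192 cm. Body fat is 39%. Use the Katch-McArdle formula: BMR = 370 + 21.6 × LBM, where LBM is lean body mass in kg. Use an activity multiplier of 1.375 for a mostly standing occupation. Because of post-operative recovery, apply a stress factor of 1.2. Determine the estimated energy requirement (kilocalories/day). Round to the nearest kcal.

LBM = 159 × (1 − 0.39) = 96.99 kg. Katch-McArdle: BMR = 370 + 21.6 × 96.99 = 2464.984 kcal/day.
TEE = BMR × activity factor = 2464.984 × 1.375 = 3389.353 kcal/day.
Apply stress factor: 3389.353 × 1.2 = 4067.2236 kcal/day.

4067 kilocalories/day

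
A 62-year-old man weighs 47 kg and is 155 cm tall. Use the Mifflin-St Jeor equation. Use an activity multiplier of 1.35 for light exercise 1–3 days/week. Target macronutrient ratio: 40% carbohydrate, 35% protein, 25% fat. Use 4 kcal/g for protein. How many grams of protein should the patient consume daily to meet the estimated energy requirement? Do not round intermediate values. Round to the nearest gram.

Mifflin-St Jeor (male): BMR = 10(47) + 6.25(155) − 5(62) + 5 = 470 + 968.75 − 310 + 5 = 1133.75 kcal/day.
TEE = 1133.75 × 1.35 = 1530.5625 kcal/day.
Protein energy = 35% × 1530.5625 = 535.6969 kcal.
Protein = 535.6969 ÷ 4 kcal/g = 133.9242 g.

134 g/day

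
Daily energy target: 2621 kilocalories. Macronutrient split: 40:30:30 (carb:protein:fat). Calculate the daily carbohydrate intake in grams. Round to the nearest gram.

262 g/day

Carbohydrate energy = 40% × 2621 = 1048.4 kcal.
At 4 kcal/g: 1048.4 ÷ 4 = 262.1 g.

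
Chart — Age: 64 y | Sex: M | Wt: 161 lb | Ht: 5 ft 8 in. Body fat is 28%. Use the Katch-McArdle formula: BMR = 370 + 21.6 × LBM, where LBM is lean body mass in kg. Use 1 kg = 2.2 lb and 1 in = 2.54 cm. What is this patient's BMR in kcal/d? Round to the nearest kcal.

Convert to metric: weight = 161 ÷ 2.2 = 73.1818 kg; height = (5×12 + 8) × 2.54 = 68 × 2.54 = 172.72 cm.
LBM = 73.1818 × (1 − 0.28) = 52.6909 kg. Katch-McArdle: BMR = 370 + 21.6 × 52.6909 = 1508.1236 kcal/day.

1508 kcal/d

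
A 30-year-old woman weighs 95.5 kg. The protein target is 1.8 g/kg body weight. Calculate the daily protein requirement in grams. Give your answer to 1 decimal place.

Protein = 1.8 g/kg × 95.5 kg = 171.9 g/day.

171.9 g/day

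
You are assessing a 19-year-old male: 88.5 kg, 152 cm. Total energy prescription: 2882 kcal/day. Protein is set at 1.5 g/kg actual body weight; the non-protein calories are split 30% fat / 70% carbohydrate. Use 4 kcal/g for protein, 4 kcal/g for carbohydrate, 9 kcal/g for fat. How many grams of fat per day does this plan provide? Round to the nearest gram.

Protein = 1.5 × 88.5 = 132.75 g → 132.75 × 4 = 531 kcal.
Non-protein calories = 2882 − 531 = 2351 kcal.
Fat: 30% × 2351 = 705.3 kcal; carbohydrate: 1645.7 kcal.
Fat: 705.3 kcal ÷ 9 kcal/g = 78.3667 g.

78 g/day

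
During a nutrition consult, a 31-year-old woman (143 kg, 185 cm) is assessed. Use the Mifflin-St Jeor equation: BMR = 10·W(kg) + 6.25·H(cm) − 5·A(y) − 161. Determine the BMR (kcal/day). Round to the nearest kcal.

2270 kcal/day

Mifflin-St Jeor (female): BMR = 10(143) + 6.25(185) − 5(31) − 161 = 1430 + 1156.25 − 155 − 161 = 2270.25 kcal/day.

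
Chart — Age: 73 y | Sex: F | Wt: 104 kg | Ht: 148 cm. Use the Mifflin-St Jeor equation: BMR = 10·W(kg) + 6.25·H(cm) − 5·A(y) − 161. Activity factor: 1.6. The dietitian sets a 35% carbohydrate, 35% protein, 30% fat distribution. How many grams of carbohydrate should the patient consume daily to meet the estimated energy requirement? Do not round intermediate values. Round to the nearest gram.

Mifflin-St Jeor (female): BMR = 10(104) + 6.25(148) − 5(73) − 161 = 1040 + 925 − 365 − 161 = 1439 kcal/day.
TEE = 1439 × 1.6 = 2302.4 kcal/day.
Carbohydrate energy = 35% × 2302.4 = 805.84 kcal.
Carbohydrate = 805.84 ÷ 4 kcal/g = 201.46 g.

201 g/day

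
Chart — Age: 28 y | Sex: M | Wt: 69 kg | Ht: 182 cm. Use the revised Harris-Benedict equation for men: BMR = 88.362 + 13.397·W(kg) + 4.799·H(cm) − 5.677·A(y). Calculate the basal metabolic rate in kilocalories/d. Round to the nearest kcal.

1727 kilocalories/d

Harris-Benedict: BMR = 88.362 + 13.397(69) + 4.799(182) − 5.677(28) = 1727.217 kcal/day.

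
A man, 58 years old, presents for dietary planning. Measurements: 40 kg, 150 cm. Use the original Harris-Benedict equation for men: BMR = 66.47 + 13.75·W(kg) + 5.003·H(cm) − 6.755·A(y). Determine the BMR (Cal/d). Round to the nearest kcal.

Harris-Benedict: BMR = 66.47 + 13.75(40) + 5.003(150) − 6.755(58) = 975.13 kcal/day.

975 Cal/d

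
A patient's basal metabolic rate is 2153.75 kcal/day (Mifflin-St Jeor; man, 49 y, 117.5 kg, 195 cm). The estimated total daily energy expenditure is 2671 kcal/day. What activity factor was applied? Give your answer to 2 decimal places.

1.24

Activity factor = TEE ÷ BMR = 2671 ÷ 2153.75 = 1.24.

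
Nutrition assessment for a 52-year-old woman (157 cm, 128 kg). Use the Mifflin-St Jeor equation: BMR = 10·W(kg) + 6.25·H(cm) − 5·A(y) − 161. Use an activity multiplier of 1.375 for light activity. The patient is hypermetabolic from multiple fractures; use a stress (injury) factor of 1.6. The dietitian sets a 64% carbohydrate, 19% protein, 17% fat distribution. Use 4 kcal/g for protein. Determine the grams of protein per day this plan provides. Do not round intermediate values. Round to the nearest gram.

Mifflin-St Jeor (female): BMR = 10(128) + 6.25(157) − 5(52) − 161 = 1280 + 981.25 − 260 − 161 = 1840.25 kcal/day.
TEE = 1840.25 × 1.375 = 2530.3438 kcal/day.
With stress factor 1.6: 2530.3438 × 1.6 = 4048.55 kcal/day.
Protein energy = 19% × 4048.55 = 769.2245 kcal.
Protein = 769.2245 ÷ 4 kcal/g = 192.3061 g.

192 g/day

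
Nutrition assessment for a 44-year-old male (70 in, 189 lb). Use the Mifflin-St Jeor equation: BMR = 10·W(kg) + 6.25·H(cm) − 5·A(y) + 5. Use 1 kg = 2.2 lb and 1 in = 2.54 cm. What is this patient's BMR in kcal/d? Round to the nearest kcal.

1755 kcal/d

Convert to metric: weight = 189 ÷ 2.2 = 85.9091 kg; height = 70 × 2.54 = 177.8 cm.
Mifflin-St Jeor (male): BMR = 10(85.9091) + 6.25(177.8) − 5(44) + 5 = 859.0909 + 1111.25 − 220 + 5 = 1755.3409 kcal/day.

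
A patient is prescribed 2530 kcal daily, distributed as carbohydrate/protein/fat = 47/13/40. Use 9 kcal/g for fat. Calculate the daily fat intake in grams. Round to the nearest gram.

112 g/day

Fat energy = 40% × 2530 = 1012 kcal.
At 9 kcal/g: 1012 ÷ 9 = 112.4444 g.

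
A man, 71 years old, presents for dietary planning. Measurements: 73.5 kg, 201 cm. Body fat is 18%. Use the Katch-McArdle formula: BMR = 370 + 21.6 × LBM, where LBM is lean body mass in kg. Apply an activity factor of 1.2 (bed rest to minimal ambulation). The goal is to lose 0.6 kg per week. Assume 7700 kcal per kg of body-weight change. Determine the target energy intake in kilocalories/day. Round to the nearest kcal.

LBM = 73.5 × (1 − 0.18) = 60.27 kg. Katch-McArdle: BMR = 370 + 21.6 × 60.27 = 1671.832 kcal/day.
TEE = 1671.832 × 1.2 = 2006.1984 kcal/day.
Required daily deficit = 0.6 × 7700 ÷ 7 = 660 kcal/day.
Target intake = 2006.1984 − 660 = 1346.1984 kcal/day.

1346 kilocalories/day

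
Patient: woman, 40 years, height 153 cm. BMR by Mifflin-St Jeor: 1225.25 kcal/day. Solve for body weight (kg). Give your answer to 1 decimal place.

1225.25 = 10·W + 6.25(153) − 5(40) − 161
10·W = 1225.25 − 595.25 = 630, so W = 63 kg.

63.0 kg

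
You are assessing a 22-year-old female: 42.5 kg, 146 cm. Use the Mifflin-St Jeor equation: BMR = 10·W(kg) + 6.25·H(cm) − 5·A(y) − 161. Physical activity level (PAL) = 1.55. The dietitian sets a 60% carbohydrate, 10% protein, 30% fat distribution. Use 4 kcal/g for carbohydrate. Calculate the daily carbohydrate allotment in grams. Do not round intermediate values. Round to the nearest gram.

Mifflin-St Jeor (female): BMR = 10(42.5) + 6.25(146) − 5(22) − 161 = 425 + 912.5 − 110 − 161 = 1066.5 kcal/day.
TEE = 1066.5 × 1.55 = 1653.075 kcal/day.
Carbohydrate energy = 60% × 1653.075 = 991.845 kcal.
Carbohydrate = 991.845 ÷ 4 kcal/g = 247.9613 g.

248 g/day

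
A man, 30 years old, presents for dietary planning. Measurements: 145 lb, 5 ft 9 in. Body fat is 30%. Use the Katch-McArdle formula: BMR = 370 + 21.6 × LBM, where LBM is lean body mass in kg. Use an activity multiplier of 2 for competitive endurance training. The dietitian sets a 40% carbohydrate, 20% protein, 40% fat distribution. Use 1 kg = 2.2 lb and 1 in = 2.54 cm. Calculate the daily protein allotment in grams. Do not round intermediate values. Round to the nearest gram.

Convert to metric: weight = 145 ÷ 2.2 = 65.9091 kg; height = (5×12 + 9) × 2.54 = 69 × 2.54 = 175.26 cm.
LBM = 65.9091 × (1 − 0.3) = 46.1364 kg. Katch-McArdle: BMR = 370 + 21.6 × 46.1364 = 1366.5455 kcal/day.
TEE = 1366.5455 × 2 = 2733.0909 kcal/day.
Protein energy = 20% × 2733.0909 = 546.6182 kcal.
Protein = 546.6182 ÷ 4 kcal/g = 136.6545 g.

137 g/day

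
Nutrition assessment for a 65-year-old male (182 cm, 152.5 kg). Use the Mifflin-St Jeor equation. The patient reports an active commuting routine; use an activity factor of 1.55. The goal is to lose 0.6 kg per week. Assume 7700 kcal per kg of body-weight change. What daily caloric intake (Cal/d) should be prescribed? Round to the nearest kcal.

Mifflin-St Jeor (male): BMR = 10(152.5) + 6.25(182) − 5(65) + 5 = 1525 + 1137.5 − 325 + 5 = 2342.5 kcal/day.
TEE = 2342.5 × 1.55 = 3630.875 kcal/day.
Required daily deficit = 0.6 × 7700 ÷ 7 = 660 kcal/day.
Target intake = 3630.875 − 660 = 2970.875 kcal/day.

2971 Cal/d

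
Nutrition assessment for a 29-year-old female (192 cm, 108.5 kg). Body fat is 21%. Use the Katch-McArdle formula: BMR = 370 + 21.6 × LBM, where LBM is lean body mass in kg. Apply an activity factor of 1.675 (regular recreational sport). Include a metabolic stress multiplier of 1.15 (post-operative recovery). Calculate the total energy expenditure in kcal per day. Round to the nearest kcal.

LBM = 108.5 × (1 − 0.21) = 85.715 kg. Katch-McArdle: BMR = 370 + 21.6 × 85.715 = 2221.444 kcal/day.
TEE = BMR × activity factor = 2221.444 × 1.675 = 3720.9187 kcal/day.
Apply stress factor: 3720.9187 × 1.15 = 4279.0565 kcal/day.

4279 kcal per day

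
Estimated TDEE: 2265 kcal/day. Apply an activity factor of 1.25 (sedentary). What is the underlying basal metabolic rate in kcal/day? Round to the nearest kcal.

BMR = TEE ÷ activity factor = 2265 ÷ 1.25 = 1812 kcal/day.

1812 kcal/day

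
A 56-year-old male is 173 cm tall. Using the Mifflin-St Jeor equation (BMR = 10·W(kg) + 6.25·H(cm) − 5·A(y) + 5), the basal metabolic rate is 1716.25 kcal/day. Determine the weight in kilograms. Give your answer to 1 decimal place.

1716.25 = 10·W + 6.25(173) − 5(56) + 5
10·W = 1716.25 − 806.25 = 910, so W = 91 kg.

91.0 kg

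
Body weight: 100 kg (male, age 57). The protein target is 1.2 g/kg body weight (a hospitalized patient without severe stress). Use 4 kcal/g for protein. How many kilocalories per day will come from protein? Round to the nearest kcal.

Protein = 1.2 g/kg × 100 kg = 120 g/day.
Protein energy = 120 g × 4 kcal/g = 480 kcal/day.

480 kcal/day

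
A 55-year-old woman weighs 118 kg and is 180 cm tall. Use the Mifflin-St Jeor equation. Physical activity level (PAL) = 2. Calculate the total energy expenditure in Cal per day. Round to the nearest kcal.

Mifflin-St Jeor (female): BMR = 10(118) + 6.25(180) − 5(55) − 161 = 1180 + 1125 − 275 − 161 = 1869 kcal/day.
TEE = BMR × activity factor = 1869 × 2 = 3738 kcal/day.

3738 Cal per day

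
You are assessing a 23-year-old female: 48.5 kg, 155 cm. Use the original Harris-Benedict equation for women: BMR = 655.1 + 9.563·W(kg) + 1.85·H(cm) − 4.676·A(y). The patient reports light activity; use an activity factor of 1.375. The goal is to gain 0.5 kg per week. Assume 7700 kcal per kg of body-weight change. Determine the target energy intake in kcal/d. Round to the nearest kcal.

2335 kcal/d

Harris-Benedict: BMR = 655.1 + 9.563(48.5) + 1.85(155) − 4.676(23) = 1298.1075 kcal/day.
TEE = 1298.1075 × 1.375 = 1784.8978 kcal/day.
Required daily surplus = 0.5 × 7700 ÷ 7 = 550 kcal/day.
Target intake = 1784.8978 + 550 = 2334.8978 kcal/day.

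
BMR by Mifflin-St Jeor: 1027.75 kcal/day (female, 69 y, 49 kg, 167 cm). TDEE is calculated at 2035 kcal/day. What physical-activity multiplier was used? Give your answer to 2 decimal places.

1.98

Activity factor = TEE ÷ BMR = 2035 ÷ 1027.75 = 1.98.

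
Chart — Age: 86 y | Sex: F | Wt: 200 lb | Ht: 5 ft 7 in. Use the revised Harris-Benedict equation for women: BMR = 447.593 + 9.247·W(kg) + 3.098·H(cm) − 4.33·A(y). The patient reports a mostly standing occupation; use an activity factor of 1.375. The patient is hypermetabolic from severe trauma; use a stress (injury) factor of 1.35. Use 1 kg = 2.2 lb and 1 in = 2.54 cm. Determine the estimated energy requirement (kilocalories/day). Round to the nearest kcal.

2679 kilocalories/day

Convert to metric: weight = 200 ÷ 2.2 = 90.9091 kg; height = (5×12 + 7) × 2.54 = 67 × 2.54 = 170.18 cm.
Harris-Benedict: BMR = 447.593 + 9.247(90.9091) + 3.098(170.18) − 4.33(86) = 1443.067 kcal/day.
TEE = BMR × activity factor = 1443.067 × 1.375 = 1984.2171 kcal/day.
Apply stress factor: 1984.2171 × 1.35 = 2678.6931 kcal/day.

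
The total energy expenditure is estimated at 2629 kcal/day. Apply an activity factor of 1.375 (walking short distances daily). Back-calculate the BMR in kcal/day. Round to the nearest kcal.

BMR = TEE ÷ activity factor = 2629 ÷ 1.375 = 1912 kcal/day.

1912 kcal/day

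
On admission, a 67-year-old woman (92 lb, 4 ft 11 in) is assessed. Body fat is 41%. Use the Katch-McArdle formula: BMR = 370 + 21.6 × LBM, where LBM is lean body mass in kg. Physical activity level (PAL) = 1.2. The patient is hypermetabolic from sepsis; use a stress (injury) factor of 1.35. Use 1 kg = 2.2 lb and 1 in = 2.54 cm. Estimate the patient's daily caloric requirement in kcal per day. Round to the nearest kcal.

1463 kcal per day

Convert to metric: weight = 92 ÷ 2.2 = 41.8182 kg; height = (4×12 + 11) × 2.54 = 59 × 2.54 = 149.86 cm.
LBM = 41.8182 × (1 − 0.41) = 24.6727 kg. Katch-McArdle: BMR = 370 + 21.6 × 24.6727 = 902.9309 kcal/day.
TEE = BMR × activity factor = 902.9309 × 1.2 = 1083.5171 kcal/day.
Apply stress factor: 1083.5171 × 1.35 = 1462.7481 kcal/day.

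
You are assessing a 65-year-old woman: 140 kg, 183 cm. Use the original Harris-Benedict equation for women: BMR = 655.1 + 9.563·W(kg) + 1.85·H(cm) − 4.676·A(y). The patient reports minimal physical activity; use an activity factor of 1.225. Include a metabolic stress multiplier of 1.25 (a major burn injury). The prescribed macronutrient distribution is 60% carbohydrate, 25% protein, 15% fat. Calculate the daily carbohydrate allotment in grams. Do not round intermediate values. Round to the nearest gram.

Harris-Benedict: BMR = 655.1 + 9.563(140) + 1.85(183) − 4.676(65) = 2028.53 kcal/day.
TEE = 2028.53 × 1.225 = 2484.9493 kcal/day.
With stress factor 1.25: 2484.9493 × 1.25 = 3106.1866 kcal/day.
Carbohydrate energy = 60% × 3106.1866 = 1863.7119 kcal.
Carbohydrate = 1863.7119 ÷ 4 kcal/g = 465.928 g.

466 g/day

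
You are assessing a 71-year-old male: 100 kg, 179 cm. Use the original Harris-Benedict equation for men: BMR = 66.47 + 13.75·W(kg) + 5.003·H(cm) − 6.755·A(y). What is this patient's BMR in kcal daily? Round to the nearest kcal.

1857 kcal daily

Harris-Benedict: BMR = 66.47 + 13.75(100) + 5.003(179) − 6.755(71) = 1857.402 kcal/day.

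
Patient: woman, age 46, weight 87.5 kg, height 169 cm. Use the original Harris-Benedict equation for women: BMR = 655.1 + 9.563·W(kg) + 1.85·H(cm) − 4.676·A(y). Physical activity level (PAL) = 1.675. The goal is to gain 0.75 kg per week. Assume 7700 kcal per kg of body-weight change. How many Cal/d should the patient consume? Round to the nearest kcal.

Harris-Benedict: BMR = 655.1 + 9.563(87.5) + 1.85(169) − 4.676(46) = 1589.4165 kcal/day.
TEE = 1589.4165 × 1.675 = 2662.2726 kcal/day.
Required daily surplus = 0.75 × 7700 ÷ 7 = 825 kcal/day.
Target intake = 2662.2726 + 825 = 3487.2726 kcal/day.

3487 Cal/d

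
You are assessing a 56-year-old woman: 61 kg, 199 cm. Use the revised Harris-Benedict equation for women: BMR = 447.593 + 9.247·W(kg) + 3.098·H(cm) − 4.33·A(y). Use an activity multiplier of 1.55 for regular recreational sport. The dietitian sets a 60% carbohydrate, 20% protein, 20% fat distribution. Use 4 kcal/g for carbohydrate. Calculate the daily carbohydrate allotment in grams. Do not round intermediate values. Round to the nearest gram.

322 g/day

Harris-Benedict: BMR = 447.593 + 9.247(61) + 3.098(199) − 4.33(56) = 1385.682 kcal/day.
TEE = 1385.682 × 1.55 = 2147.8071 kcal/day.
Carbohydrate energy = 60% × 2147.8071 = 1288.6843 kcal.
Carbohydrate = 1288.6843 ÷ 4 kcal/g = 322.1711 g.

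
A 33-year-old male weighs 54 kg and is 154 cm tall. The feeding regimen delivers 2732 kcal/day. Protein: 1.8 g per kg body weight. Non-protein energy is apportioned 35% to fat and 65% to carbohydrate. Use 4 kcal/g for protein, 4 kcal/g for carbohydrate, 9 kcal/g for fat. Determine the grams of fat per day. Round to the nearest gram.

Protein = 1.8 × 54 = 97.2 g → 97.2 × 4 = 388.8 kcal.
Non-protein calories = 2732 − 388.8 = 2343.2 kcal.
Fat: 35% × 2343.2 = 820.12 kcal; carbohydrate: 1523.08 kcal.
Fat: 820.12 kcal ÷ 9 kcal/g = 91.1244 g.

91 g/day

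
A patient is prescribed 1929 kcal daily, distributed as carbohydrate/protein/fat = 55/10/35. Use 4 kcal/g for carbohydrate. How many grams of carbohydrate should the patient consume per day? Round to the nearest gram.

Carbohydrate energy = 55% × 1929 = 1060.95 kcal.
At 4 kcal/g: 1060.95 ÷ 4 = 265.2375 g.

265 g/day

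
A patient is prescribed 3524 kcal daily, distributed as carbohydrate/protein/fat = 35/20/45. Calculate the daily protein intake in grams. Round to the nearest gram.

Protein energy = 20% × 3524 = 704.8 kcal.
At 4 kcal/g: 704.8 ÷ 4 = 176.2 g.

176 g/day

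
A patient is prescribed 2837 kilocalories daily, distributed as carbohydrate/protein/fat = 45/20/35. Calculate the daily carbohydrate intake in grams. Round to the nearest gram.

Carbohydrate energy = 45% × 2837 = 1276.65 kcal.
At 4 kcal/g: 1276.65 ÷ 4 = 319.1625 g.

319 g/day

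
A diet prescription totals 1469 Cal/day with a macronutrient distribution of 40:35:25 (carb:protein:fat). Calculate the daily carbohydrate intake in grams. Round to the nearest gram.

147 g/day

Carbohydrate energy = 40% × 1469 = 587.6 kcal.
At 4 kcal/g: 587.6 ÷ 4 = 146.9 g.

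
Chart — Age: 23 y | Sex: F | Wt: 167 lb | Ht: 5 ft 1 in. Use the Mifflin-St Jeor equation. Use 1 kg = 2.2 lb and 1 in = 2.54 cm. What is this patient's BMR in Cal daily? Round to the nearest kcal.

Convert to metric: weight = 167 ÷ 2.2 = 75.9091 kg; height = (5×12 + 1) × 2.54 = 61 × 2.54 = 154.94 cm.
Mifflin-St Jeor (female): BMR = 10(75.9091) + 6.25(154.94) − 5(23) − 161 = 759.0909 + 968.375 − 115 − 161 = 1451.4659 kcal/day.

1451 Cal daily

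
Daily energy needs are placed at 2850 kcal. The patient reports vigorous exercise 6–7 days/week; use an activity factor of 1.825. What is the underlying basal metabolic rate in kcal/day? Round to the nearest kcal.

BMR = TEE ÷ activity factor = 2850 ÷ 1.825 = 1561.6438 kcal/day.

1562 kcal/day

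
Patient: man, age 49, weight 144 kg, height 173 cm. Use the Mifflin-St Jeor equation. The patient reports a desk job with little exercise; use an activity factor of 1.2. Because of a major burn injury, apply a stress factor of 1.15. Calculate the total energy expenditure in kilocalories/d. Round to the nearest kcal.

3148 kilocalories/d

Mifflin-St Jeor (male): BMR = 10(144) + 6.25(173) − 5(49) + 5 = 1440 + 1081.25 − 245 + 5 = 2281.25 kcal/day.
TEE = BMR × activity factor = 2281.25 × 1.2 = 2737.5 kcal/day.
Apply stress factor: 2737.5 × 1.15 = 3148.125 kcal/day.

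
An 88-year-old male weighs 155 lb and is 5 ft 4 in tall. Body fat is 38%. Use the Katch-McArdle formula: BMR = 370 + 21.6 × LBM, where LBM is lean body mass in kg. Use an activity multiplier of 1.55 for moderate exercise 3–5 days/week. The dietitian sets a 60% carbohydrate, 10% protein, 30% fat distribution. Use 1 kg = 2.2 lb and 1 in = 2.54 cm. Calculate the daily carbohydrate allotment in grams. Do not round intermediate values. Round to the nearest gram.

305 g/day

Convert to metric: weight = 155 ÷ 2.2 = 70.4545 kg; height = (5×12 + 4) × 2.54 = 64 × 2.54 = 162.56 cm.
LBM = 70.4545 × (1 − 0.38) = 43.6818 kg. Katch-McArdle: BMR = 370 + 21.6 × 43.6818 = 1313.5273 kcal/day.
TEE = 1313.5273 × 1.55 = 2035.9673 kcal/day.
Carbohydrate energy = 60% × 2035.9673 = 1221.5804 kcal.
Carbohydrate = 1221.5804 ÷ 4 kcal/g = 305.3951 g.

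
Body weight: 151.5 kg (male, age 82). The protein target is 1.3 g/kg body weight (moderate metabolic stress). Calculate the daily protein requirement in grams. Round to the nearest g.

Protein = 1.3 g/kg × 151.5 kg = 196.95 g/day.

197 g/day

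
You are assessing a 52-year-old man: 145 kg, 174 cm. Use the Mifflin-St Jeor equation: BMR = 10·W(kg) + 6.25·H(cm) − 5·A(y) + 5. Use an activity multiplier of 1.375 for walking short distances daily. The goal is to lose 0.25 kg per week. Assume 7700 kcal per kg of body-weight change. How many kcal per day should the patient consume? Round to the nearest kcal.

Mifflin-St Jeor (male): BMR = 10(145) + 6.25(174) − 5(52) + 5 = 1450 + 1087.5 − 260 + 5 = 2282.5 kcal/day.
TEE = 2282.5 × 1.375 = 3138.4375 kcal/day.
Required daily deficit = 0.25 × 7700 ÷ 7 = 275 kcal/day.
Target intake = 3138.4375 − 275 = 2863.4375 kcal/day.

2863 kcal per day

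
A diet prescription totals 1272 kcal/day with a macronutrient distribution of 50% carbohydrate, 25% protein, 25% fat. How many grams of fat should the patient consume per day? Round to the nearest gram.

Fat energy = 25% × 1272 = 318 kcal.
At 9 kcal/g: 318 ÷ 9 = 35.3333 g.

35 g/day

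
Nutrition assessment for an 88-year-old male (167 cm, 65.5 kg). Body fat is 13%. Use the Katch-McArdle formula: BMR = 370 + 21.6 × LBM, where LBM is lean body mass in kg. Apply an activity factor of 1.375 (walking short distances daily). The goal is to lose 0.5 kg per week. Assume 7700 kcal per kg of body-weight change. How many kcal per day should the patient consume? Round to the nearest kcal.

LBM = 65.5 × (1 − 0.13) = 56.985 kg. Katch-McArdle: BMR = 370 + 21.6 × 56.985 = 1600.876 kcal/day.
TEE = 1600.876 × 1.375 = 2201.2045 kcal/day.
Required daily deficit = 0.5 × 7700 ÷ 7 = 550 kcal/day.
Target intake = 2201.2045 − 550 = 1651.2045 kcal/day.

1651 kcal per day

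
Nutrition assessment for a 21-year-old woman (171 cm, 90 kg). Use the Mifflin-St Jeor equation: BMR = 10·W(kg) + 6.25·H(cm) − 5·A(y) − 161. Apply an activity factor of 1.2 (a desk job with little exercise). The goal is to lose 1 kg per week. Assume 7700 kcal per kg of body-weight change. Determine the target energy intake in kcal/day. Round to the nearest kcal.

943 kcal/day

Mifflin-St Jeor (female): BMR = 10(90) + 6.25(171) − 5(21) − 161 = 900 + 1068.75 − 105 − 161 = 1702.75 kcal/day.
TEE = 1702.75 × 1.2 = 2043.3 kcal/day.
Required daily deficit = 1 × 7700 ÷ 7 = 1100 kcal/day.
Target intake = 2043.3 − 1100 = 943.3 kcal/day.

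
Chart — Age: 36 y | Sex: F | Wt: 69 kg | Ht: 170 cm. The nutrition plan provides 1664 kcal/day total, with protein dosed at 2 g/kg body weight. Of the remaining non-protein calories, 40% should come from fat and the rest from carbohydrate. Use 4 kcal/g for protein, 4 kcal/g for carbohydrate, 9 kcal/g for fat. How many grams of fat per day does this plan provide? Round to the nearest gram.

49 g/day

Protein = 2 × 69 = 138 g → 138 × 4 = 552 kcal.
Non-protein calories = 1664 − 552 = 1112 kcal.
Fat: 40% × 1112 = 444.8 kcal; carbohydrate: 667.2 kcal.
Fat: 444.8 kcal ÷ 9 kcal/g = 49.4222 g.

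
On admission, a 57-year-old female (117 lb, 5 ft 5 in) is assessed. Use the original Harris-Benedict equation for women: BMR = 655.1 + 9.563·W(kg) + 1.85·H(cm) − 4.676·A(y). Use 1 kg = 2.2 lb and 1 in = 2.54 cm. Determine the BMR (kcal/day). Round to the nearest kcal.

1203 kcal/day

Convert to metric: weight = 117 ÷ 2.2 = 53.1818 kg; height = (5×12 + 5) × 2.54 = 65 × 2.54 = 165.1 cm.
Harris-Benedict: BMR = 655.1 + 9.563(53.1818) + 1.85(165.1) − 4.676(57) = 1202.5807 kcal/day.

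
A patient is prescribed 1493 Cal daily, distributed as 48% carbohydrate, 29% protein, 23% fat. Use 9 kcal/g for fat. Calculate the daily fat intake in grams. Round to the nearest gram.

38 g/day

Fat energy = 23% × 1493 = 343.39 kcal.
At 9 kcal/g: 343.39 ÷ 9 = 38.1544 g.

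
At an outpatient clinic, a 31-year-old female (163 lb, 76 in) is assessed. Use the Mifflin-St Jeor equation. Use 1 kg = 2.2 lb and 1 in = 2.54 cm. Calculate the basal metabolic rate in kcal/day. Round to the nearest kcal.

1631 kcal/day

Convert to metric: weight = 163 ÷ 2.2 = 74.0909 kg; height = 76 × 2.54 = 193.04 cm.
Mifflin-St Jeor (female): BMR = 10(74.0909) + 6.25(193.04) − 5(31) − 161 = 740.9091 + 1206.5 − 155 − 161 = 1631.4091 kcal/day.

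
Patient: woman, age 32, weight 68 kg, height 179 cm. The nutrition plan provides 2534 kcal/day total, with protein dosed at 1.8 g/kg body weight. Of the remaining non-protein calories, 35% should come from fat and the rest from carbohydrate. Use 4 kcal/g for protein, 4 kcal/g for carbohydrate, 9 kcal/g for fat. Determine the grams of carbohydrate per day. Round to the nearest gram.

Protein = 1.8 × 68 = 122.4 g → 122.4 × 4 = 489.6 kcal.
Non-protein calories = 2534 − 489.6 = 2044.4 kcal.
Fat: 35% × 2044.4 = 715.54 kcal; carbohydrate: 1328.86 kcal.
Carbohydrate: 1328.86 kcal ÷ 4 kcal/g = 332.215 g.

332 g/day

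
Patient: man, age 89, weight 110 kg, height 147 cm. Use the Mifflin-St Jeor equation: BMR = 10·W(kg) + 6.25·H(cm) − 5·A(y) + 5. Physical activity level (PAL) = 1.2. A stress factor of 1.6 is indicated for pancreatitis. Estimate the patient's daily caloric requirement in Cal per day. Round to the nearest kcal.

3031 Cal per day

Mifflin-St Jeor (male): BMR = 10(110) + 6.25(147) − 5(89) + 5 = 1100 + 918.75 − 445 + 5 = 1578.75 kcal/day.
TEE = BMR × activity factor = 1578.75 × 1.2 = 1894.5 kcal/day.
Apply stress factor: 1894.5 × 1.6 = 3031.2 kcal/day.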